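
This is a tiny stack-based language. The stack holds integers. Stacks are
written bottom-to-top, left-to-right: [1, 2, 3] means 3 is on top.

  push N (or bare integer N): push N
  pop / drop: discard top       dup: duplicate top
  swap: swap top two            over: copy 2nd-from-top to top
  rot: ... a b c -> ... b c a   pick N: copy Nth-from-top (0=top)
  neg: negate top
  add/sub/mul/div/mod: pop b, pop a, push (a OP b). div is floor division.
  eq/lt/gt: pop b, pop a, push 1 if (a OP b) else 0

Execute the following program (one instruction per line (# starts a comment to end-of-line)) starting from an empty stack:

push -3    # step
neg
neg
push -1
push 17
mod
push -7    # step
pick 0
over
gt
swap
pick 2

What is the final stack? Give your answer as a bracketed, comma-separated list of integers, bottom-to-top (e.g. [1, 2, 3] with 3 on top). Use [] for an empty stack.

Answer: [-3, 16, 0, -7, 16]

Derivation:
After 'push -3': [-3]
After 'neg': [3]
After 'neg': [-3]
After 'push -1': [-3, -1]
After 'push 17': [-3, -1, 17]
After 'mod': [-3, 16]
After 'push -7': [-3, 16, -7]
After 'pick 0': [-3, 16, -7, -7]
After 'over': [-3, 16, -7, -7, -7]
After 'gt': [-3, 16, -7, 0]
After 'swap': [-3, 16, 0, -7]
After 'pick 2': [-3, 16, 0, -7, 16]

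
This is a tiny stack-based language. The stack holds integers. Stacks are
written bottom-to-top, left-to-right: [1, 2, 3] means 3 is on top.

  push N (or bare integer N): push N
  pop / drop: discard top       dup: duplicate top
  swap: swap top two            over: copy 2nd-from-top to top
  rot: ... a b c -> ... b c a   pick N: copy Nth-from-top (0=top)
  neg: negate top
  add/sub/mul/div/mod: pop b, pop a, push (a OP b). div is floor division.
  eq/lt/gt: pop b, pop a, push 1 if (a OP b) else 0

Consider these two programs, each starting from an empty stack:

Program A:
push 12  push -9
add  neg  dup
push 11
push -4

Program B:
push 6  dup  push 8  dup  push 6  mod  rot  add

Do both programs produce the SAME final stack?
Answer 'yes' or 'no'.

Answer: no

Derivation:
Program A trace:
  After 'push 12': [12]
  After 'push -9': [12, -9]
  After 'add': [3]
  After 'neg': [-3]
  After 'dup': [-3, -3]
  After 'push 11': [-3, -3, 11]
  After 'push -4': [-3, -3, 11, -4]
Program A final stack: [-3, -3, 11, -4]

Program B trace:
  After 'push 6': [6]
  After 'dup': [6, 6]
  After 'push 8': [6, 6, 8]
  After 'dup': [6, 6, 8, 8]
  After 'push 6': [6, 6, 8, 8, 6]
  After 'mod': [6, 6, 8, 2]
  After 'rot': [6, 8, 2, 6]
  After 'add': [6, 8, 8]
Program B final stack: [6, 8, 8]
Same: no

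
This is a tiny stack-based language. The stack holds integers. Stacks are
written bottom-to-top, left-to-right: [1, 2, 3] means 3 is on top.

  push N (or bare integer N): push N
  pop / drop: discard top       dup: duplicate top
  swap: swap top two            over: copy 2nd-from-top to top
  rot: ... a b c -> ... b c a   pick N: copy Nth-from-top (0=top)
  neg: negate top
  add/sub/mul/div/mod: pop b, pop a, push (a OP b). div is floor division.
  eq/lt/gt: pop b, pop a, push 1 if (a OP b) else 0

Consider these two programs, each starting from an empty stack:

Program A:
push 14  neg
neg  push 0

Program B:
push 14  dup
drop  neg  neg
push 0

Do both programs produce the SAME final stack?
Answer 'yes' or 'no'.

Answer: yes

Derivation:
Program A trace:
  After 'push 14': [14]
  After 'neg': [-14]
  After 'neg': [14]
  After 'push 0': [14, 0]
Program A final stack: [14, 0]

Program B trace:
  After 'push 14': [14]
  After 'dup': [14, 14]
  After 'drop': [14]
  After 'neg': [-14]
  After 'neg': [14]
  After 'push 0': [14, 0]
Program B final stack: [14, 0]
Same: yes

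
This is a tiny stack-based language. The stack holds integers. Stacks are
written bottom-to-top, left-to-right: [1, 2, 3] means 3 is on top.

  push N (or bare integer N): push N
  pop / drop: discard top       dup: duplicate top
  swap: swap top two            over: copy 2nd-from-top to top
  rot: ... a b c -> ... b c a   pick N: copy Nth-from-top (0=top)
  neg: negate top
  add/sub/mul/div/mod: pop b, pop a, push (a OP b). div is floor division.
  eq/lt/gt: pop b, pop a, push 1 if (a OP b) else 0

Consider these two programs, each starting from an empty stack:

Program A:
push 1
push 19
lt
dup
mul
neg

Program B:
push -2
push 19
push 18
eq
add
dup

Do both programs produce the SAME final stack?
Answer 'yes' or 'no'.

Program A trace:
  After 'push 1': [1]
  After 'push 19': [1, 19]
  After 'lt': [1]
  After 'dup': [1, 1]
  After 'mul': [1]
  After 'neg': [-1]
Program A final stack: [-1]

Program B trace:
  After 'push -2': [-2]
  After 'push 19': [-2, 19]
  After 'push 18': [-2, 19, 18]
  After 'eq': [-2, 0]
  After 'add': [-2]
  After 'dup': [-2, -2]
Program B final stack: [-2, -2]
Same: no

Answer: no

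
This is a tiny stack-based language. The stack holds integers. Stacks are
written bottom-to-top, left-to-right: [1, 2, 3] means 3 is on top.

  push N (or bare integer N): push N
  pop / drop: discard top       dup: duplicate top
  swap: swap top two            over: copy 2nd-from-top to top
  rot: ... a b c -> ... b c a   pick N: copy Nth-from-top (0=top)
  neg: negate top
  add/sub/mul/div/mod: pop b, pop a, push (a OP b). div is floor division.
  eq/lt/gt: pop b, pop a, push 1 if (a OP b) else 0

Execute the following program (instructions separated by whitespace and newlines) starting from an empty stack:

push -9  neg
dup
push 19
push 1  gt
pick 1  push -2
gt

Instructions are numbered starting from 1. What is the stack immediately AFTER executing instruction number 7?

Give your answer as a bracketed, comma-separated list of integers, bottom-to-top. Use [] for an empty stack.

Step 1 ('push -9'): [-9]
Step 2 ('neg'): [9]
Step 3 ('dup'): [9, 9]
Step 4 ('push 19'): [9, 9, 19]
Step 5 ('push 1'): [9, 9, 19, 1]
Step 6 ('gt'): [9, 9, 1]
Step 7 ('pick 1'): [9, 9, 1, 9]

Answer: [9, 9, 1, 9]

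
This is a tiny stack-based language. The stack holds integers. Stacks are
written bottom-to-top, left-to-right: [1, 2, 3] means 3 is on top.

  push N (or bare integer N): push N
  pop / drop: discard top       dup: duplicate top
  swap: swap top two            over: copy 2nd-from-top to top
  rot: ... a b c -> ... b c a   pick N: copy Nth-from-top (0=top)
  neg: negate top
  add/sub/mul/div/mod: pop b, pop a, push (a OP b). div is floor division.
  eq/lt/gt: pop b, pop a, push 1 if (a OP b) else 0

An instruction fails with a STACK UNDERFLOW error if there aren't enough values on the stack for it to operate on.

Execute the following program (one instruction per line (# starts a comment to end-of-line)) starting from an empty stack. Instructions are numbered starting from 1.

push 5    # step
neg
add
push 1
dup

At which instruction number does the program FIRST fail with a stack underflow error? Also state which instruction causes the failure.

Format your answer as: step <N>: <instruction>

Answer: step 3: add

Derivation:
Step 1 ('push 5'): stack = [5], depth = 1
Step 2 ('neg'): stack = [-5], depth = 1
Step 3 ('add'): needs 2 value(s) but depth is 1 — STACK UNDERFLOW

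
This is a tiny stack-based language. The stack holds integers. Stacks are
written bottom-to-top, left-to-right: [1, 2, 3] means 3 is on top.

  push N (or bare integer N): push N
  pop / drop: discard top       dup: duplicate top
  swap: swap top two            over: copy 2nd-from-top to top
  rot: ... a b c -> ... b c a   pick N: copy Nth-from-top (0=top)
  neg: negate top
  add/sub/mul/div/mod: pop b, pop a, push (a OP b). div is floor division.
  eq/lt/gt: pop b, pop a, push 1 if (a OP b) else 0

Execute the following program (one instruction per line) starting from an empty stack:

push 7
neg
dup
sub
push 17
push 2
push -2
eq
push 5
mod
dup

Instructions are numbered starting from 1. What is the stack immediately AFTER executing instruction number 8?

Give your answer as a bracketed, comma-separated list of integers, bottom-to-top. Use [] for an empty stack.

Answer: [0, 17, 0]

Derivation:
Step 1 ('push 7'): [7]
Step 2 ('neg'): [-7]
Step 3 ('dup'): [-7, -7]
Step 4 ('sub'): [0]
Step 5 ('push 17'): [0, 17]
Step 6 ('push 2'): [0, 17, 2]
Step 7 ('push -2'): [0, 17, 2, -2]
Step 8 ('eq'): [0, 17, 0]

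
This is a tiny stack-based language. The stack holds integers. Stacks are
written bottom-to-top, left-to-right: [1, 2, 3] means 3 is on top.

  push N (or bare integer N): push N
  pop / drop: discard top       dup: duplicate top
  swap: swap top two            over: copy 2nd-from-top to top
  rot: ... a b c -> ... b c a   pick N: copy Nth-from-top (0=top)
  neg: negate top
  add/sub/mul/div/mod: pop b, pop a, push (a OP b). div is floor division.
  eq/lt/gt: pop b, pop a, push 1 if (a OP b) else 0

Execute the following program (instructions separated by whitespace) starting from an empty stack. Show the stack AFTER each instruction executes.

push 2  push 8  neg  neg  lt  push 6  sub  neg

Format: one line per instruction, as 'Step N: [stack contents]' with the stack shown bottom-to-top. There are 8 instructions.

Step 1: [2]
Step 2: [2, 8]
Step 3: [2, -8]
Step 4: [2, 8]
Step 5: [1]
Step 6: [1, 6]
Step 7: [-5]
Step 8: [5]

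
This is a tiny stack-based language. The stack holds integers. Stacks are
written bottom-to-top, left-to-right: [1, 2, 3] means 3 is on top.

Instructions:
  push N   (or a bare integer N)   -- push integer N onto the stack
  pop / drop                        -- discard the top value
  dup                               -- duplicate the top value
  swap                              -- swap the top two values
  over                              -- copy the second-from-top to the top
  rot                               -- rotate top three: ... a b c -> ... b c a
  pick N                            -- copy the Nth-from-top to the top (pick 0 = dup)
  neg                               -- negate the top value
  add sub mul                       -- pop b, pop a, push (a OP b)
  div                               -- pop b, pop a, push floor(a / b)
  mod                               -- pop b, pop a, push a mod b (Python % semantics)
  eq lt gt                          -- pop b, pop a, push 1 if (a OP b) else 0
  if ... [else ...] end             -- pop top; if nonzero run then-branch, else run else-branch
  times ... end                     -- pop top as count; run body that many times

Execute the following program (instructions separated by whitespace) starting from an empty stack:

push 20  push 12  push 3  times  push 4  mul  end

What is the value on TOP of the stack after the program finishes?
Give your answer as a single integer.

Answer: 768

Derivation:
After 'push 20': [20]
After 'push 12': [20, 12]
After 'push 3': [20, 12, 3]
After 'times': [20, 12]
After 'push 4': [20, 12, 4]
After 'mul': [20, 48]
After 'push 4': [20, 48, 4]
After 'mul': [20, 192]
After 'push 4': [20, 192, 4]
After 'mul': [20, 768]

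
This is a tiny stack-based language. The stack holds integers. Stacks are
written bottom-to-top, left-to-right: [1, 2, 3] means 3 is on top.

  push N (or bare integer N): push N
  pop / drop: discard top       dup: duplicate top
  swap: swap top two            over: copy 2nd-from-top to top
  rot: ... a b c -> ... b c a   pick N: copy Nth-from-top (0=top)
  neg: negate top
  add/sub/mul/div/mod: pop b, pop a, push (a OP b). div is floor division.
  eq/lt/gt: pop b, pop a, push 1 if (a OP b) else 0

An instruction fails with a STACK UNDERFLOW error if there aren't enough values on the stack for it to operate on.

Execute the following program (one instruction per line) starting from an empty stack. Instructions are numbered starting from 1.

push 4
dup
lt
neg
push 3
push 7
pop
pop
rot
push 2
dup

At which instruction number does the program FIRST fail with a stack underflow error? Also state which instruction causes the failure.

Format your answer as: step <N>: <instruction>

Answer: step 9: rot

Derivation:
Step 1 ('push 4'): stack = [4], depth = 1
Step 2 ('dup'): stack = [4, 4], depth = 2
Step 3 ('lt'): stack = [0], depth = 1
Step 4 ('neg'): stack = [0], depth = 1
Step 5 ('push 3'): stack = [0, 3], depth = 2
Step 6 ('push 7'): stack = [0, 3, 7], depth = 3
Step 7 ('pop'): stack = [0, 3], depth = 2
Step 8 ('pop'): stack = [0], depth = 1
Step 9 ('rot'): needs 3 value(s) but depth is 1 — STACK UNDERFLOW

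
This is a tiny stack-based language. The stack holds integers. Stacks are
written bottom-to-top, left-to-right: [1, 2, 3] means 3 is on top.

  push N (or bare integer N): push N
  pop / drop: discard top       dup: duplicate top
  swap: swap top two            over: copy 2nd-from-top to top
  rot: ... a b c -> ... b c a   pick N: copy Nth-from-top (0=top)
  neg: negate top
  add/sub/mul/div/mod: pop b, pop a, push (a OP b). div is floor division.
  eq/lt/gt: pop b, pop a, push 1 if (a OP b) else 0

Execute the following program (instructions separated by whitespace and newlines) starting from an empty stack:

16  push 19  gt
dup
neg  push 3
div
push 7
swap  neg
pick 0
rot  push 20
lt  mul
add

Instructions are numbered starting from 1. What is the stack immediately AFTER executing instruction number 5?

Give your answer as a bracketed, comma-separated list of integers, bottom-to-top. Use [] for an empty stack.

Answer: [0, 0]

Derivation:
Step 1 ('16'): [16]
Step 2 ('push 19'): [16, 19]
Step 3 ('gt'): [0]
Step 4 ('dup'): [0, 0]
Step 5 ('neg'): [0, 0]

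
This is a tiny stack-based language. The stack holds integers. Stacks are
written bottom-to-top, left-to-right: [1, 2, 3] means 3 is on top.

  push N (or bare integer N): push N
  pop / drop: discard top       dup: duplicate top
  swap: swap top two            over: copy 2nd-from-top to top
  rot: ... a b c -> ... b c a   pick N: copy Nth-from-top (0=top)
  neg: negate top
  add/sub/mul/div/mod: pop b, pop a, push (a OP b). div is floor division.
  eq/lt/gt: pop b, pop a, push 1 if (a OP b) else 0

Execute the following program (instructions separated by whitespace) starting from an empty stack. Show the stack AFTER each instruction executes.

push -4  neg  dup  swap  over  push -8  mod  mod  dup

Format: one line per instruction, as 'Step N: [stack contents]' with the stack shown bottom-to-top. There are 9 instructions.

Step 1: [-4]
Step 2: [4]
Step 3: [4, 4]
Step 4: [4, 4]
Step 5: [4, 4, 4]
Step 6: [4, 4, 4, -8]
Step 7: [4, 4, -4]
Step 8: [4, 0]
Step 9: [4, 0, 0]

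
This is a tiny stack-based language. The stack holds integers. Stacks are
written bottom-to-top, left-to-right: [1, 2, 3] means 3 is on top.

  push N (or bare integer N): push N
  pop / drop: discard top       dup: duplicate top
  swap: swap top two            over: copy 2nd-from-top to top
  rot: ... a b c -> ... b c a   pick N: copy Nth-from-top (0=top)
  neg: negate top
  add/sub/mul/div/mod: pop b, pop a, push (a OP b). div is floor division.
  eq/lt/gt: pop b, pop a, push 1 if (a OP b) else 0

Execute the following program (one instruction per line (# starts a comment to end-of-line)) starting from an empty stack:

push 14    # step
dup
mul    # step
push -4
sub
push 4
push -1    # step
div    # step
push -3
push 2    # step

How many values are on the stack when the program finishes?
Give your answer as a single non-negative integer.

After 'push 14': stack = [14] (depth 1)
After 'dup': stack = [14, 14] (depth 2)
After 'mul': stack = [196] (depth 1)
After 'push -4': stack = [196, -4] (depth 2)
After 'sub': stack = [200] (depth 1)
After 'push 4': stack = [200, 4] (depth 2)
After 'push -1': stack = [200, 4, -1] (depth 3)
After 'div': stack = [200, -4] (depth 2)
After 'push -3': stack = [200, -4, -3] (depth 3)
After 'push 2': stack = [200, -4, -3, 2] (depth 4)

Answer: 4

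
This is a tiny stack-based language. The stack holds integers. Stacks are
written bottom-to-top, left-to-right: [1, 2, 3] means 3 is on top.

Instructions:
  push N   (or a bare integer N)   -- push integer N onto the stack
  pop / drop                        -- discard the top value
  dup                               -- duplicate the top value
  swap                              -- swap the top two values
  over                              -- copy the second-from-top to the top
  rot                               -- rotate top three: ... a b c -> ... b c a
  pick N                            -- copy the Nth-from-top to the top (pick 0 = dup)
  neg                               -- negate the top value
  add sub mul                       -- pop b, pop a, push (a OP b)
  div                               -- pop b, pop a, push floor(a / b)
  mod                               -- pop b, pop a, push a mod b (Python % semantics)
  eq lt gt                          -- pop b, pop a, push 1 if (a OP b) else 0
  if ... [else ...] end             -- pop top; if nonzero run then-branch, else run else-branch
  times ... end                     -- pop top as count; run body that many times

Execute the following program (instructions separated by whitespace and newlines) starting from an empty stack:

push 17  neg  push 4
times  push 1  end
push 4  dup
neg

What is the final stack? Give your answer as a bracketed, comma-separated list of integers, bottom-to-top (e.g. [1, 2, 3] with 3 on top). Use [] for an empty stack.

Answer: [-17, 1, 1, 1, 1, 4, -4]

Derivation:
After 'push 17': [17]
After 'neg': [-17]
After 'push 4': [-17, 4]
After 'times': [-17]
After 'push 1': [-17, 1]
After 'push 1': [-17, 1, 1]
After 'push 1': [-17, 1, 1, 1]
After 'push 1': [-17, 1, 1, 1, 1]
After 'push 4': [-17, 1, 1, 1, 1, 4]
After 'dup': [-17, 1, 1, 1, 1, 4, 4]
After 'neg': [-17, 1, 1, 1, 1, 4, -4]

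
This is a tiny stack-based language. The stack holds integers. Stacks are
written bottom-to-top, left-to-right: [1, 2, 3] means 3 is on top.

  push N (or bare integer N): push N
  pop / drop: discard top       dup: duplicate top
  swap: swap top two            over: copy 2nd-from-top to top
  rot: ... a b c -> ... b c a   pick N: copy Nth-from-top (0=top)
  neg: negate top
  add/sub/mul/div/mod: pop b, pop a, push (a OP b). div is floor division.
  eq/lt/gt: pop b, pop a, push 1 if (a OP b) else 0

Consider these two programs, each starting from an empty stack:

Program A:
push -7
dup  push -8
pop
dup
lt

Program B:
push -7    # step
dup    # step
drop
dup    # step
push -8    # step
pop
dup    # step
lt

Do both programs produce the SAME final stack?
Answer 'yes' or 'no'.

Answer: yes

Derivation:
Program A trace:
  After 'push -7': [-7]
  After 'dup': [-7, -7]
  After 'push -8': [-7, -7, -8]
  After 'pop': [-7, -7]
  After 'dup': [-7, -7, -7]
  After 'lt': [-7, 0]
Program A final stack: [-7, 0]

Program B trace:
  After 'push -7': [-7]
  After 'dup': [-7, -7]
  After 'drop': [-7]
  After 'dup': [-7, -7]
  After 'push -8': [-7, -7, -8]
  After 'pop': [-7, -7]
  After 'dup': [-7, -7, -7]
  After 'lt': [-7, 0]
Program B final stack: [-7, 0]
Same: yes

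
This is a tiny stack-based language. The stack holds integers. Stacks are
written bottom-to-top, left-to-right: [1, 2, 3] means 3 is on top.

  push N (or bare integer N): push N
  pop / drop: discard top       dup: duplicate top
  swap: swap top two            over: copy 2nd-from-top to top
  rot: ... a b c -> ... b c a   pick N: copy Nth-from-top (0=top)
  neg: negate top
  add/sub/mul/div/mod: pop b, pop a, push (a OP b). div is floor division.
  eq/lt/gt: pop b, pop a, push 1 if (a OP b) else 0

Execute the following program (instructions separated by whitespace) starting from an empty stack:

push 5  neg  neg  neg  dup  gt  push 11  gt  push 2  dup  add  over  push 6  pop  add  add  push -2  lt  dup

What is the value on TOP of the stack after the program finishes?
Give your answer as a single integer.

After 'push 5': [5]
After 'neg': [-5]
After 'neg': [5]
After 'neg': [-5]
After 'dup': [-5, -5]
After 'gt': [0]
After 'push 11': [0, 11]
After 'gt': [0]
After 'push 2': [0, 2]
After 'dup': [0, 2, 2]
After 'add': [0, 4]
After 'over': [0, 4, 0]
After 'push 6': [0, 4, 0, 6]
After 'pop': [0, 4, 0]
After 'add': [0, 4]
After 'add': [4]
After 'push -2': [4, -2]
After 'lt': [0]
After 'dup': [0, 0]

Answer: 0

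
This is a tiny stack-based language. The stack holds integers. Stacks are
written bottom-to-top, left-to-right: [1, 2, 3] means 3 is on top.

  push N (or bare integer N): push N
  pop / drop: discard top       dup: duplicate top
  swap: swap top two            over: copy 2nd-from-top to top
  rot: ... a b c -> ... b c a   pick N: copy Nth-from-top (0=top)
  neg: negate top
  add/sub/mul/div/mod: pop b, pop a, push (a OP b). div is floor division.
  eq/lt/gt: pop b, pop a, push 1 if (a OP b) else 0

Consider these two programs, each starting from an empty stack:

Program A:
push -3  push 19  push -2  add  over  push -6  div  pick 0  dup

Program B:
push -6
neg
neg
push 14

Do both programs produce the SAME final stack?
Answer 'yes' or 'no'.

Answer: no

Derivation:
Program A trace:
  After 'push -3': [-3]
  After 'push 19': [-3, 19]
  After 'push -2': [-3, 19, -2]
  After 'add': [-3, 17]
  After 'over': [-3, 17, -3]
  After 'push -6': [-3, 17, -3, -6]
  After 'div': [-3, 17, 0]
  After 'pick 0': [-3, 17, 0, 0]
  After 'dup': [-3, 17, 0, 0, 0]
Program A final stack: [-3, 17, 0, 0, 0]

Program B trace:
  After 'push -6': [-6]
  After 'neg': [6]
  After 'neg': [-6]
  After 'push 14': [-6, 14]
Program B final stack: [-6, 14]
Same: no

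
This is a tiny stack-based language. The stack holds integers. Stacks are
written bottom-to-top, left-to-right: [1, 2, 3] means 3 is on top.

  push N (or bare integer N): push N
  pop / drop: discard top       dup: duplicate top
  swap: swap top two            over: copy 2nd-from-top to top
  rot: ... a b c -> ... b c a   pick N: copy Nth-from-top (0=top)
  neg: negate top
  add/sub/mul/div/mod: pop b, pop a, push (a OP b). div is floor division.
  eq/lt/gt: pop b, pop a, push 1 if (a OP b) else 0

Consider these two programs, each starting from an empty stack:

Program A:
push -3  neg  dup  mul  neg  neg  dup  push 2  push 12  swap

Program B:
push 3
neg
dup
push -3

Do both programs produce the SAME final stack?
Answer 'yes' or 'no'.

Answer: no

Derivation:
Program A trace:
  After 'push -3': [-3]
  After 'neg': [3]
  After 'dup': [3, 3]
  After 'mul': [9]
  After 'neg': [-9]
  After 'neg': [9]
  After 'dup': [9, 9]
  After 'push 2': [9, 9, 2]
  After 'push 12': [9, 9, 2, 12]
  After 'swap': [9, 9, 12, 2]
Program A final stack: [9, 9, 12, 2]

Program B trace:
  After 'push 3': [3]
  After 'neg': [-3]
  After 'dup': [-3, -3]
  After 'push -3': [-3, -3, -3]
Program B final stack: [-3, -3, -3]
Same: no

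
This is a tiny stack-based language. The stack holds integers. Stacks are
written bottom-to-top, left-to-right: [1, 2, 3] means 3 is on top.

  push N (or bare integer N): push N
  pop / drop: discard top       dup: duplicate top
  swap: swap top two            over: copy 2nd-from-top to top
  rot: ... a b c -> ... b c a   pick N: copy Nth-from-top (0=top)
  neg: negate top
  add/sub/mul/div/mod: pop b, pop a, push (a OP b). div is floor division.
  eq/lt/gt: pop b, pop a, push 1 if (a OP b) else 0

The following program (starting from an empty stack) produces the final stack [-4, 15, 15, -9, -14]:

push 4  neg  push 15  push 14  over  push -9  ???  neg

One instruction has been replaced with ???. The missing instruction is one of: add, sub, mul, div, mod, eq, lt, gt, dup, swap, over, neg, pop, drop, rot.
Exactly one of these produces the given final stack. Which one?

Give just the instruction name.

Stack before ???: [-4, 15, 14, 15, -9]
Stack after ???:  [-4, 15, 15, -9, 14]
The instruction that transforms [-4, 15, 14, 15, -9] -> [-4, 15, 15, -9, 14] is: rot

Answer: rot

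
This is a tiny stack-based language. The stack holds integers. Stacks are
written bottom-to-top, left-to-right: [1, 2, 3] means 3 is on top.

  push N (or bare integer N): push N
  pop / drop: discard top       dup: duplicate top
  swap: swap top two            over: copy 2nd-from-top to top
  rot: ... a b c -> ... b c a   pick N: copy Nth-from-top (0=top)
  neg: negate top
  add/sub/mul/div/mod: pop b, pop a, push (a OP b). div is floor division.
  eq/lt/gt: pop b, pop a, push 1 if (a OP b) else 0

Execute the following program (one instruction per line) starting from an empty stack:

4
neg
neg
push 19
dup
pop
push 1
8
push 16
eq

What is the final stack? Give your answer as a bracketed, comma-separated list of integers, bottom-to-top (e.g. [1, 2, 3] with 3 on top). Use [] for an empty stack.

Answer: [4, 19, 1, 0]

Derivation:
After 'push 4': [4]
After 'neg': [-4]
After 'neg': [4]
After 'push 19': [4, 19]
After 'dup': [4, 19, 19]
After 'pop': [4, 19]
After 'push 1': [4, 19, 1]
After 'push 8': [4, 19, 1, 8]
After 'push 16': [4, 19, 1, 8, 16]
After 'eq': [4, 19, 1, 0]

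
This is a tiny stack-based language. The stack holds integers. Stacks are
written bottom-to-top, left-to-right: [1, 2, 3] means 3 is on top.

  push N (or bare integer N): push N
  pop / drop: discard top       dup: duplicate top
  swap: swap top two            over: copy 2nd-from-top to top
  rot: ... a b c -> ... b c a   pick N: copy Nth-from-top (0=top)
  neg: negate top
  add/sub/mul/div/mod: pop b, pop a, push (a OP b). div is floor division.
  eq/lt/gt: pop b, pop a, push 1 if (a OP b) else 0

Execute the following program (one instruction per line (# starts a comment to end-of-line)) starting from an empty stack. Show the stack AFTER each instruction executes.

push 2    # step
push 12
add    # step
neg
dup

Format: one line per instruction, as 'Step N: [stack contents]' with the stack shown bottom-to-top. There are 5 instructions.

Step 1: [2]
Step 2: [2, 12]
Step 3: [14]
Step 4: [-14]
Step 5: [-14, -14]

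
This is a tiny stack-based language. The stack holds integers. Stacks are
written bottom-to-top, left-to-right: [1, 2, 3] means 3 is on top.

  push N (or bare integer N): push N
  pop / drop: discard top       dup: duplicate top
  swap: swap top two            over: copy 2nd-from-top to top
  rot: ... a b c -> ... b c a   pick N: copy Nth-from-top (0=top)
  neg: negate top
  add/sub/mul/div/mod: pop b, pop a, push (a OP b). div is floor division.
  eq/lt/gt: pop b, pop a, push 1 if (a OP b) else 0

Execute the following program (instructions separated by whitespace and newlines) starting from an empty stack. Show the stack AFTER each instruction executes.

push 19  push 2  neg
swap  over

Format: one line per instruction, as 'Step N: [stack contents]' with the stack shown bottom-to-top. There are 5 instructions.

Step 1: [19]
Step 2: [19, 2]
Step 3: [19, -2]
Step 4: [-2, 19]
Step 5: [-2, 19, -2]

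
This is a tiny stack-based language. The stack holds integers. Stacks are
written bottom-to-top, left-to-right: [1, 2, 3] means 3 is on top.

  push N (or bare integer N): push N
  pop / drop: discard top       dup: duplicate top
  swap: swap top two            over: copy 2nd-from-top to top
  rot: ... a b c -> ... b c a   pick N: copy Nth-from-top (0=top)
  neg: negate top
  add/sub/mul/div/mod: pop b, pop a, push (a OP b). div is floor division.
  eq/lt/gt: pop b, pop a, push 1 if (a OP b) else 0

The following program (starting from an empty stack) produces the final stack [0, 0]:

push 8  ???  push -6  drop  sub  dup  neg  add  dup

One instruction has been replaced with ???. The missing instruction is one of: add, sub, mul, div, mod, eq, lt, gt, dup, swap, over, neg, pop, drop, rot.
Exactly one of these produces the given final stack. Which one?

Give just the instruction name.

Answer: dup

Derivation:
Stack before ???: [8]
Stack after ???:  [8, 8]
The instruction that transforms [8] -> [8, 8] is: dup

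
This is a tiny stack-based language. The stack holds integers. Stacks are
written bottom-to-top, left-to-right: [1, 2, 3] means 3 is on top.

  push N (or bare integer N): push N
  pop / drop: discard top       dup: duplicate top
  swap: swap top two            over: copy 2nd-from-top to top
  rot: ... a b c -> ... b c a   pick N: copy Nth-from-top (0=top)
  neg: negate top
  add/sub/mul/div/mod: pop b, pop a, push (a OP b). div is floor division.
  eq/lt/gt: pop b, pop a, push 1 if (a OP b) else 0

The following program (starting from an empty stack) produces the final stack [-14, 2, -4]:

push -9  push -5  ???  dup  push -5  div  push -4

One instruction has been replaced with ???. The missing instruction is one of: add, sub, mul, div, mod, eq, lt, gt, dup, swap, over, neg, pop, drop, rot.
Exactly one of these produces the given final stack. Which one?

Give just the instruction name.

Answer: add

Derivation:
Stack before ???: [-9, -5]
Stack after ???:  [-14]
The instruction that transforms [-9, -5] -> [-14] is: add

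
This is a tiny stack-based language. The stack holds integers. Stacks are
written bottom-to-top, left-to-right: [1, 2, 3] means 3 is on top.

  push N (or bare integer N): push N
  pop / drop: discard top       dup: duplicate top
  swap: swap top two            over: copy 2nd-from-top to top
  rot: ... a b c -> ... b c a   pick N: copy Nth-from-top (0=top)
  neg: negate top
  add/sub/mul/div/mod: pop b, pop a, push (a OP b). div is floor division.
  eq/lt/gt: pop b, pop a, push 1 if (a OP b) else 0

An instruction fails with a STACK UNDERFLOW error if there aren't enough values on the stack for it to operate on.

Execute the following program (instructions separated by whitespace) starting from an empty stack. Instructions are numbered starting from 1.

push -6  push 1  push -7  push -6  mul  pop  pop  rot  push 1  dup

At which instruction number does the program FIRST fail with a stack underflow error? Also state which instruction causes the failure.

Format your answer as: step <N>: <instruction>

Answer: step 8: rot

Derivation:
Step 1 ('push -6'): stack = [-6], depth = 1
Step 2 ('push 1'): stack = [-6, 1], depth = 2
Step 3 ('push -7'): stack = [-6, 1, -7], depth = 3
Step 4 ('push -6'): stack = [-6, 1, -7, -6], depth = 4
Step 5 ('mul'): stack = [-6, 1, 42], depth = 3
Step 6 ('pop'): stack = [-6, 1], depth = 2
Step 7 ('pop'): stack = [-6], depth = 1
Step 8 ('rot'): needs 3 value(s) but depth is 1 — STACK UNDERFLOW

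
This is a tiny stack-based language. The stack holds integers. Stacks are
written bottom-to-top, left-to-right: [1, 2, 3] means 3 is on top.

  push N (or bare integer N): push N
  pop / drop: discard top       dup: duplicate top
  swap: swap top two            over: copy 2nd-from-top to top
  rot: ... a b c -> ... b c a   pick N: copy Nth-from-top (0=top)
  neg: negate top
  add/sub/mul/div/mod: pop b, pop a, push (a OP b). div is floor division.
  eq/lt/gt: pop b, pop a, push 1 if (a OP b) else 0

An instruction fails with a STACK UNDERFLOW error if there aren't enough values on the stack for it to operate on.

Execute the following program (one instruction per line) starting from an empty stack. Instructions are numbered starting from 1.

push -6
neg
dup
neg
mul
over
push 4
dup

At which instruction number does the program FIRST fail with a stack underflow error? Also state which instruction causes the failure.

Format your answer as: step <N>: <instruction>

Step 1 ('push -6'): stack = [-6], depth = 1
Step 2 ('neg'): stack = [6], depth = 1
Step 3 ('dup'): stack = [6, 6], depth = 2
Step 4 ('neg'): stack = [6, -6], depth = 2
Step 5 ('mul'): stack = [-36], depth = 1
Step 6 ('over'): needs 2 value(s) but depth is 1 — STACK UNDERFLOW

Answer: step 6: over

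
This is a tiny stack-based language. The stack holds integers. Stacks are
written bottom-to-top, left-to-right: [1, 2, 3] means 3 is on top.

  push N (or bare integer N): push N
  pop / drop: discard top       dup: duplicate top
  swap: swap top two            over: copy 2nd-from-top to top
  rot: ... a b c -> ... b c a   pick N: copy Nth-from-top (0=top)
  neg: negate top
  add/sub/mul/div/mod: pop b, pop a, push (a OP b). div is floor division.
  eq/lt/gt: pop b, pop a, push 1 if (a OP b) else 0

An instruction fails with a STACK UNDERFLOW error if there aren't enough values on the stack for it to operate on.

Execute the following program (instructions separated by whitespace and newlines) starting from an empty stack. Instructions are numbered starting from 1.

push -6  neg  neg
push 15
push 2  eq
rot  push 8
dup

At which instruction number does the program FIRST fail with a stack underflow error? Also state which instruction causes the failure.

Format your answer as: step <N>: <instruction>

Step 1 ('push -6'): stack = [-6], depth = 1
Step 2 ('neg'): stack = [6], depth = 1
Step 3 ('neg'): stack = [-6], depth = 1
Step 4 ('push 15'): stack = [-6, 15], depth = 2
Step 5 ('push 2'): stack = [-6, 15, 2], depth = 3
Step 6 ('eq'): stack = [-6, 0], depth = 2
Step 7 ('rot'): needs 3 value(s) but depth is 2 — STACK UNDERFLOW

Answer: step 7: rot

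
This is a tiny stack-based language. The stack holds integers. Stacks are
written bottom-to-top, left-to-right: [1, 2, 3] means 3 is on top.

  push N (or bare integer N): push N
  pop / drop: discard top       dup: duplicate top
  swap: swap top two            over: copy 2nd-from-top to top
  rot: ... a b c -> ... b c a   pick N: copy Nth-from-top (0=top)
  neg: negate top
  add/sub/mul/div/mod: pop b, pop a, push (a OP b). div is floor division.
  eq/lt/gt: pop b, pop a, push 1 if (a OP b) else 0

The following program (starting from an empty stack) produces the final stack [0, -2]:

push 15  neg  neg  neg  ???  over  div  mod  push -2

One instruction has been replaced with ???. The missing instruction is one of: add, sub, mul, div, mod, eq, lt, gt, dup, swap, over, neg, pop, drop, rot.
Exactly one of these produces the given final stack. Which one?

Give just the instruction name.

Answer: dup

Derivation:
Stack before ???: [-15]
Stack after ???:  [-15, -15]
The instruction that transforms [-15] -> [-15, -15] is: dup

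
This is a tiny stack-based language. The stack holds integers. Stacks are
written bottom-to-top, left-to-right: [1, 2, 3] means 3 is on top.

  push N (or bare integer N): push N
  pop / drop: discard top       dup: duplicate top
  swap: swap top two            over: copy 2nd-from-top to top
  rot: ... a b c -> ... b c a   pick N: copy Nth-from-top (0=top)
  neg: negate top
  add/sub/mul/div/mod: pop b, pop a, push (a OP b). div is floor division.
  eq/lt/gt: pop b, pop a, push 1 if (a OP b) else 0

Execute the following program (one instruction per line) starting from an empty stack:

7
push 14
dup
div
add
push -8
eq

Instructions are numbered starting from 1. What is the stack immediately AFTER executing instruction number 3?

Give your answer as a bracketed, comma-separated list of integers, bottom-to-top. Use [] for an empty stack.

Answer: [7, 14, 14]

Derivation:
Step 1 ('7'): [7]
Step 2 ('push 14'): [7, 14]
Step 3 ('dup'): [7, 14, 14]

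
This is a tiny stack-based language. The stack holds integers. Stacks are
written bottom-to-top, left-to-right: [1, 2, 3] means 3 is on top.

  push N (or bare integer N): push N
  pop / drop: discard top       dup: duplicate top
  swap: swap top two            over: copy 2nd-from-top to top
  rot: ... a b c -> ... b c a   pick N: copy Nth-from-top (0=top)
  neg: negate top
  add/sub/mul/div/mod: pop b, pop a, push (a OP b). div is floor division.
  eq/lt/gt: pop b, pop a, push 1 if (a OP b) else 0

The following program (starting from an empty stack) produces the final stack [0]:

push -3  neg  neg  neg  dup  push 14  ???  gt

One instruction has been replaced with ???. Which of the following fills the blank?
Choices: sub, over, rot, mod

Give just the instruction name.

Answer: mod

Derivation:
Stack before ???: [3, 3, 14]
Stack after ???:  [3, 3]
Checking each choice:
  sub: produces [1]
  over: produces [3, 3, 1]
  rot: produces [3, 1]
  mod: MATCH


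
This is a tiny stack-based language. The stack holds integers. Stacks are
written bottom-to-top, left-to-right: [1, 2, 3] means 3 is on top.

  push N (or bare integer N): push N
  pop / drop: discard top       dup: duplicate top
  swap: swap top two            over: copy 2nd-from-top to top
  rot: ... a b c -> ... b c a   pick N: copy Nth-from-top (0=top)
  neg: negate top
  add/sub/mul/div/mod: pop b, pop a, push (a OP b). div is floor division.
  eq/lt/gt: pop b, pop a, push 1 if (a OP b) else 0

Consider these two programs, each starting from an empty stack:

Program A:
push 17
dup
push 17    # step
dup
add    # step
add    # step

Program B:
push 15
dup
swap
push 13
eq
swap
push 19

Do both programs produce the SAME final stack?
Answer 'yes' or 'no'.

Program A trace:
  After 'push 17': [17]
  After 'dup': [17, 17]
  After 'push 17': [17, 17, 17]
  After 'dup': [17, 17, 17, 17]
  After 'add': [17, 17, 34]
  After 'add': [17, 51]
Program A final stack: [17, 51]

Program B trace:
  After 'push 15': [15]
  After 'dup': [15, 15]
  After 'swap': [15, 15]
  After 'push 13': [15, 15, 13]
  After 'eq': [15, 0]
  After 'swap': [0, 15]
  After 'push 19': [0, 15, 19]
Program B final stack: [0, 15, 19]
Same: no

Answer: no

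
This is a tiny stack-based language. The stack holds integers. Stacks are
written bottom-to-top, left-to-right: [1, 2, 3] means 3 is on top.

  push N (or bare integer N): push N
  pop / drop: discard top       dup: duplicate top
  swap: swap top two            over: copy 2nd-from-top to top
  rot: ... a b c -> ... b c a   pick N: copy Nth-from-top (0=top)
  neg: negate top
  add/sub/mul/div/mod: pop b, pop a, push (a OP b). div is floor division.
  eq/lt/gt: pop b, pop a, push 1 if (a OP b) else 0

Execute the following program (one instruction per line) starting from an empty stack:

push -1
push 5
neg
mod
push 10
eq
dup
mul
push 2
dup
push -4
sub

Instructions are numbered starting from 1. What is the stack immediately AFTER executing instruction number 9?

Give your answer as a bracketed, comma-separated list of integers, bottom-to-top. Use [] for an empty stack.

Answer: [0, 2]

Derivation:
Step 1 ('push -1'): [-1]
Step 2 ('push 5'): [-1, 5]
Step 3 ('neg'): [-1, -5]
Step 4 ('mod'): [-1]
Step 5 ('push 10'): [-1, 10]
Step 6 ('eq'): [0]
Step 7 ('dup'): [0, 0]
Step 8 ('mul'): [0]
Step 9 ('push 2'): [0, 2]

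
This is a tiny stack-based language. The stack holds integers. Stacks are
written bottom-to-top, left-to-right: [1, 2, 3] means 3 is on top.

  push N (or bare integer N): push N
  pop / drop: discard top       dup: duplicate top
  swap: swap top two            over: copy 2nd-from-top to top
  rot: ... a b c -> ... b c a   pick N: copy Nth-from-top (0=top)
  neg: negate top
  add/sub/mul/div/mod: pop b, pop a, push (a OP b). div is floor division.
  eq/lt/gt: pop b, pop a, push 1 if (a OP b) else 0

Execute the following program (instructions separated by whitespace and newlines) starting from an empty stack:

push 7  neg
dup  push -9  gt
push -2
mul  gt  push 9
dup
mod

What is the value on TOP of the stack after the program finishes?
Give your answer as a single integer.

After 'push 7': [7]
After 'neg': [-7]
After 'dup': [-7, -7]
After 'push -9': [-7, -7, -9]
After 'gt': [-7, 1]
After 'push -2': [-7, 1, -2]
After 'mul': [-7, -2]
After 'gt': [0]
After 'push 9': [0, 9]
After 'dup': [0, 9, 9]
After 'mod': [0, 0]

Answer: 0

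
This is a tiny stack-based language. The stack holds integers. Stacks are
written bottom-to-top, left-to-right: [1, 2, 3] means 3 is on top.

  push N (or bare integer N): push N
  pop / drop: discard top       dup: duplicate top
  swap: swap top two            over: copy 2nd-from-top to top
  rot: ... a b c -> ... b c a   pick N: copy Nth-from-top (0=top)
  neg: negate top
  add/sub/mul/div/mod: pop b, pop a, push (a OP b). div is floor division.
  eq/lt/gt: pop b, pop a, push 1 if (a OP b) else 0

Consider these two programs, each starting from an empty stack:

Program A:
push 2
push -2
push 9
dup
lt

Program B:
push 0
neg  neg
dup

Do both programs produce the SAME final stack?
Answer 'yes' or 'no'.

Program A trace:
  After 'push 2': [2]
  After 'push -2': [2, -2]
  After 'push 9': [2, -2, 9]
  After 'dup': [2, -2, 9, 9]
  After 'lt': [2, -2, 0]
Program A final stack: [2, -2, 0]

Program B trace:
  After 'push 0': [0]
  After 'neg': [0]
  After 'neg': [0]
  After 'dup': [0, 0]
Program B final stack: [0, 0]
Same: no

Answer: no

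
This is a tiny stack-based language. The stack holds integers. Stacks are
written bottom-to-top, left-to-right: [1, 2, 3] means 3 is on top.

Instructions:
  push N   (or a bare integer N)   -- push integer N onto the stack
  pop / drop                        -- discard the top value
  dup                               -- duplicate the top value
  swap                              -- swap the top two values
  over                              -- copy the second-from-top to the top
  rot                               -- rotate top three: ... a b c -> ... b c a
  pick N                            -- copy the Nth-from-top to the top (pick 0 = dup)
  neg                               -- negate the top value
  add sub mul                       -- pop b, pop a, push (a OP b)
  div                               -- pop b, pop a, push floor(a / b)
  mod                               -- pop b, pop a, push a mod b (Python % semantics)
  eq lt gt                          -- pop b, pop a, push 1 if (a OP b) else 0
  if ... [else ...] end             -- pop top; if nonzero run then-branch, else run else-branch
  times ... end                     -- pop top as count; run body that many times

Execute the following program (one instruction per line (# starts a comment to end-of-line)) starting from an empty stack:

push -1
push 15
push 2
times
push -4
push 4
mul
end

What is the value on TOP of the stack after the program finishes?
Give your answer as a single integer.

After 'push -1': [-1]
After 'push 15': [-1, 15]
After 'push 2': [-1, 15, 2]
After 'times': [-1, 15]
After 'push -4': [-1, 15, -4]
After 'push 4': [-1, 15, -4, 4]
After 'mul': [-1, 15, -16]
After 'push -4': [-1, 15, -16, -4]
After 'push 4': [-1, 15, -16, -4, 4]
After 'mul': [-1, 15, -16, -16]

Answer: -16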